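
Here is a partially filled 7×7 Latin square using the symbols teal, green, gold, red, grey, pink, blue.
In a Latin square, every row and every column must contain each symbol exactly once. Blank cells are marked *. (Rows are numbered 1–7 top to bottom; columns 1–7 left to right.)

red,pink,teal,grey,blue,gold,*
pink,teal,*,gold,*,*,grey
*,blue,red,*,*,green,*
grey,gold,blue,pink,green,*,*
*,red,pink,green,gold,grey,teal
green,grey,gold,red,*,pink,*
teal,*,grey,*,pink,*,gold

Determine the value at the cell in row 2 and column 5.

Row 2 already has {teal, gold, grey, pink} and column 5 already has {green, gold, pink, blue}, so row 2, column 5 must be red.

red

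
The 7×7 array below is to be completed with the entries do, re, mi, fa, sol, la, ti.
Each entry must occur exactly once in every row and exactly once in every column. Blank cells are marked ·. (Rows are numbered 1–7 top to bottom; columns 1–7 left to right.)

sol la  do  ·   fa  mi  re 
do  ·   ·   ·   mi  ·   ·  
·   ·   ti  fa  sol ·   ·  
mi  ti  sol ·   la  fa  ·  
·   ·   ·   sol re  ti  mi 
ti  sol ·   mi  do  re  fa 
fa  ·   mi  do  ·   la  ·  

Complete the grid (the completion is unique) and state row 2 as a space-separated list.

Row 2, column 6: row 2 has {do, mi} and column 6 has {re, mi, fa, la, ti}, leaving only sol.
Row 1, column 4: row 1 has {do, re, mi, fa, sol, la} and column 4 has {do, mi, fa, sol}, leaving only ti.
Row 3, column 6: row 3 has {fa, sol, ti} and column 6 has {re, mi, fa, sol, la, ti}, leaving only do.
Row 3, column 7: row 3 has {do, fa, sol, ti} and column 7 has {re, mi, fa}, leaving only la.
Row 2, column 7: row 2 has {do, mi, sol} and column 7 has {re, mi, fa, la}, leaving only ti.
Row 3, column 1: row 3 has {do, fa, sol, la, ti} and column 1 has {do, mi, fa, sol, ti}, leaving only re.
Row 3, column 2: row 3 has {do, re, fa, sol, la, ti} and column 2 has {sol, la, ti}, leaving only mi.
Row 4, column 4: row 4 has {mi, fa, sol, la, ti} and column 4 has {do, mi, fa, sol, ti}, leaving only re.
Row 2, column 4: row 2 has {do, mi, sol, ti} and column 4 has {do, re, mi, fa, sol, ti}, leaving only la.
Row 4, column 7: row 4 has {re, mi, fa, sol, la, ti} and column 7 has {re, mi, fa, la, ti}, leaving only do.
Row 5, column 1: row 5 has {re, mi, sol, ti} and column 1 has {do, re, mi, fa, sol, ti}, leaving only la.
Row 5, column 3: row 5 has {re, mi, sol, la, ti} and column 3 has {do, mi, sol, ti}, leaving only fa.
Row 2, column 3: row 2 has {do, mi, sol, la, ti} and column 3 has {do, mi, fa, sol, ti}, leaving only re.
Row 2, column 2: row 2 has {do, re, mi, sol, la, ti} and column 2 has {mi, sol, la, ti}, leaving only fa.
So row 2 reads: do fa re la mi sol ti.

do fa re la mi sol ti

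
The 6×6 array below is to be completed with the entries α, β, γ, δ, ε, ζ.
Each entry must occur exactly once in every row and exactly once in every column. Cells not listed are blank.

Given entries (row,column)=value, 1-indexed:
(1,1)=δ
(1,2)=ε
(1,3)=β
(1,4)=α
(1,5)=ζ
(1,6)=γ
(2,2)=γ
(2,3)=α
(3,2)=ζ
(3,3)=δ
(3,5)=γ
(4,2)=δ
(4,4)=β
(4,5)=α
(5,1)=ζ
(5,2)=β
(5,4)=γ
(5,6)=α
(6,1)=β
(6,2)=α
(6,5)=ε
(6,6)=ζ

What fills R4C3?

Row 2, column 1: row 2 has {α, γ} and column 1 has {β, δ, ζ}, leaving only ε.
Row 3, column 1: row 3 has {γ, δ, ζ} and column 1 has {β, δ, ε, ζ}, leaving only α.
Row 3, column 4: row 3 has {α, γ, δ, ζ} and column 4 has {α, β, γ}, leaving only ε.
Row 3, column 6: row 3 has {α, γ, δ, ε, ζ} and column 6 has {α, γ, ζ}, leaving only β.
Row 2, column 6: row 2 has {α, γ, ε} and column 6 has {α, β, γ, ζ}, leaving only δ.
Row 2, column 4: row 2 has {α, γ, δ, ε} and column 4 has {α, β, γ, ε}, leaving only ζ.
Row 2, column 5: row 2 has {α, γ, δ, ε, ζ} and column 5 has {α, γ, ε, ζ}, leaving only β.
Row 4, column 1: row 4 has {α, β, δ} and column 1 has {α, β, δ, ε, ζ}, leaving only γ.
Row 4, column 6: row 4 has {α, β, γ, δ} and column 6 has {α, β, γ, δ, ζ}, leaving only ε.
Row 4 already has {α, β, γ, δ, ε} and column 3 already has {α, β, δ}, so row 4, column 3 must be ζ.

ζ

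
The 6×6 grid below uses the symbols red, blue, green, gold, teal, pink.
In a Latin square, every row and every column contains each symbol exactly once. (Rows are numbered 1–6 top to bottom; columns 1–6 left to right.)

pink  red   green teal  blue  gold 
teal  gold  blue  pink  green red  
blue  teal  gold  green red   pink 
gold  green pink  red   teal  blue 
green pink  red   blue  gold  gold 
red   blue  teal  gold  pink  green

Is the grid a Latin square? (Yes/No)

Column 6 contains gold twice (at rows 1 and 5), so it is not a permutation.

No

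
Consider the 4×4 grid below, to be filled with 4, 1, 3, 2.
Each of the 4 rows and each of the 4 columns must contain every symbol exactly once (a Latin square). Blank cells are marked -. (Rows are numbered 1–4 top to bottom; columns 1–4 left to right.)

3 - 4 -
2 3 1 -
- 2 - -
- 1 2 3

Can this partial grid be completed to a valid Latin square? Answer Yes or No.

No

Row 1, column 2: row 1 together with column 2 already contain {4, 1, 3, 2} — every symbol — so nothing can go there. The grid has no valid completion.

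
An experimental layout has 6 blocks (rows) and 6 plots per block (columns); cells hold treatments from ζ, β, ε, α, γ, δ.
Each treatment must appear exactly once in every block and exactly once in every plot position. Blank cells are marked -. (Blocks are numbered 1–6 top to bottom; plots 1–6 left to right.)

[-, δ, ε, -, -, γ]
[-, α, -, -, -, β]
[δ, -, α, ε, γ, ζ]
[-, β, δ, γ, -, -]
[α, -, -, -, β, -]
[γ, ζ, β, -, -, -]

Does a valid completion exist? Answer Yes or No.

Block 3, plot 2: block 3 together with plot 2 already contain {ζ, β, ε, α, γ, δ} — every symbol — so nothing can go there. The grid has no valid completion.

No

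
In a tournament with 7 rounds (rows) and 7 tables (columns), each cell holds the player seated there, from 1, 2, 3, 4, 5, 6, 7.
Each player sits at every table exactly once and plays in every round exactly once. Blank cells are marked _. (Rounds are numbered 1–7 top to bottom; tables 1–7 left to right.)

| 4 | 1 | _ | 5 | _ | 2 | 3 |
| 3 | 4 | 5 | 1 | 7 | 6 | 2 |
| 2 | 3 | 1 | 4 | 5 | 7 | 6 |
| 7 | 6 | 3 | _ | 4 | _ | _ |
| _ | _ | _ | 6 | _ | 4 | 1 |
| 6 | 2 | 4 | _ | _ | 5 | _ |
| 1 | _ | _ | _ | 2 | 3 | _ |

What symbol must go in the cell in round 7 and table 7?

4

Round 1, table 5: round 1 has {1, 2, 3, 4, 5} and table 5 has {2, 4, 5, 7}, leaving only 6.
Round 1, table 3: round 1 has {1, 2, 3, 4, 5, 6} and table 3 has {1, 3, 4, 5}, leaving only 7.
Round 4, table 4: round 4 has {3, 4, 6, 7} and table 4 has {1, 4, 5, 6}, leaving only 2.
Round 4, table 6: round 4 has {2, 3, 4, 6, 7} and table 6 has {2, 3, 4, 5, 6, 7}, leaving only 1.
Round 4, table 7: round 4 has {1, 2, 3, 4, 6, 7} and table 7 has {1, 2, 3, 6}, leaving only 5.
Round 5, table 1: round 5 has {1, 4, 6} and table 1 has {1, 2, 3, 4, 6, 7}, leaving only 5.
Round 5, table 2: round 5 has {1, 4, 5, 6} and table 2 has {1, 2, 3, 4, 6}, leaving only 7.
Round 5, table 3: round 5 has {1, 4, 5, 6, 7} and table 3 has {1, 3, 4, 5, 7}, leaving only 2.
Round 5, table 5: round 5 has {1, 2, 4, 5, 6, 7} and table 5 has {2, 4, 5, 6, 7}, leaving only 3.
Round 6, table 5: round 6 has {2, 4, 5, 6} and table 5 has {2, 3, 4, 5, 6, 7}, leaving only 1.
Round 6, table 7: round 6 has {1, 2, 4, 5, 6} and table 7 has {1, 2, 3, 5, 6}, leaving only 7.
Round 7 already has {1, 2, 3} and table 7 already has {1, 2, 3, 5, 6, 7}, so round 7, table 7 must be 4.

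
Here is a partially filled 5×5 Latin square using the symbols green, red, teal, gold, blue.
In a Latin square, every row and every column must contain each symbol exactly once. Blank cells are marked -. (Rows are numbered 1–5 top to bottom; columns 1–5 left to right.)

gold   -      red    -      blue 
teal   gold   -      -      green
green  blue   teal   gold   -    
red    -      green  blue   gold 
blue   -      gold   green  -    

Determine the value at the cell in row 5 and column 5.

Row 1, column 4: row 1 has {red, gold, blue} and column 4 has {green, gold, blue}, leaving only teal.
Row 1, column 2: row 1 has {red, teal, gold, blue} and column 2 has {gold, blue}, leaving only green.
Row 2, column 3: row 2 has {green, teal, gold} and column 3 has {green, red, teal, gold}, leaving only blue.
Row 2, column 4: row 2 has {green, teal, gold, blue} and column 4 has {green, teal, gold, blue}, leaving only red.
Row 3, column 5: row 3 has {green, teal, gold, blue} and column 5 has {green, gold, blue}, leaving only red.
Row 5 already has {green, gold, blue} and column 5 already has {green, red, gold, blue}, so row 5, column 5 must be teal.

teal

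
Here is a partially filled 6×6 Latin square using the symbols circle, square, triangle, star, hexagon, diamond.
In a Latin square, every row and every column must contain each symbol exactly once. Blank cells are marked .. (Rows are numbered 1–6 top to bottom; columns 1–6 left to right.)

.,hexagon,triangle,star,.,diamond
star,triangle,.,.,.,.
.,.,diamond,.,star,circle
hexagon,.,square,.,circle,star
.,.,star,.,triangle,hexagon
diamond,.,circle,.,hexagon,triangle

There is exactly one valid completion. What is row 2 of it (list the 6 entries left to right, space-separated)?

Row 2, column 3: row 2 has {triangle, star} and column 3 has {circle, square, triangle, star, diamond}, leaving only hexagon.
Row 2, column 6: row 2 has {triangle, star, hexagon} and column 6 has {circle, triangle, star, hexagon, diamond}, leaving only square.
Row 2, column 5: row 2 has {square, triangle, star, hexagon} and column 5 has {circle, triangle, star, hexagon}, leaving only diamond.
Row 2, column 4: row 2 has {square, triangle, star, hexagon, diamond} and column 4 has {star}, leaving only circle.
So row 2 reads: star triangle hexagon circle diamond square.

star triangle hexagon circle diamond square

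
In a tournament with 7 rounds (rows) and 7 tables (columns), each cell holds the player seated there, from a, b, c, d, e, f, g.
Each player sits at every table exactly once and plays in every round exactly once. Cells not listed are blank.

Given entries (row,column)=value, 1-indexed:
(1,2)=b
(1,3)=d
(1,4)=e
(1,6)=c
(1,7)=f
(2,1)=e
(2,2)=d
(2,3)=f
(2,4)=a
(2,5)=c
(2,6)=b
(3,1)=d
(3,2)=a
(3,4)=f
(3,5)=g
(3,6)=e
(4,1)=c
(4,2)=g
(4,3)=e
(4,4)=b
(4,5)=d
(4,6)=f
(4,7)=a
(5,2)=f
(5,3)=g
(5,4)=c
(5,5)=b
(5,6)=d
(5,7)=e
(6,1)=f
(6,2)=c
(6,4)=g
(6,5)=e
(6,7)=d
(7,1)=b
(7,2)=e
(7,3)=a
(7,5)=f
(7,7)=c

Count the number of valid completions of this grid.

Round 1, table 1: eliminating its round and table leaves {a, g}.
Round 1, table 5: eliminating its round and table leaves {a}.
Round 2, table 7: eliminating its round and table leaves {g}.
Round 3, table 3: eliminating its round and table leaves {b, c}.
Round 3, table 7: eliminating its round and table leaves {b}.
Round 5, table 1: eliminating its round and table leaves {a}.
Round 6, table 3: eliminating its round and table leaves {b}.
Round 6, table 6: eliminating its round and table leaves {a}.
Round 7, table 4: eliminating its round and table leaves {d}.
Round 7, table 6: eliminating its round and table leaves {g}.
Only one assignment across all blanks avoids any round or table repeat, giving 1 completion.

1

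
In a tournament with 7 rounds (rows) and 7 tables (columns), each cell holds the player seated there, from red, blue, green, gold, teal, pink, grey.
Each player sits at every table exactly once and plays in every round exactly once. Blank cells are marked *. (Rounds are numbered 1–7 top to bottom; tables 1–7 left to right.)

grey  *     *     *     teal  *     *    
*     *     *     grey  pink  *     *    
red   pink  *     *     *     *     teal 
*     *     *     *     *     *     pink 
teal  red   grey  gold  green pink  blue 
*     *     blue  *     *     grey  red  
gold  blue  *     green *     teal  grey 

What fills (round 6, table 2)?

Round 3, table 4: round 3 has {red, teal, pink} and table 4 has {green, gold, grey}, leaving only blue.
Round 6, table 5: round 6 has {red, blue, grey} and table 5 has {green, teal, pink}, leaving only gold.
Round 3, table 5: round 3 has {red, blue, teal, pink} and table 5 has {green, gold, teal, pink}, leaving only grey.
Round 7, table 5: round 7 has {blue, green, gold, teal, grey} and table 5 has {green, gold, teal, pink, grey}, leaving only red.
Round 4, table 5: round 4 has {pink} and table 5 has {red, green, gold, teal, pink, grey}, leaving only blue.
Round 4, table 1: round 4 has {blue, pink} and table 1 has {red, gold, teal, grey}, leaving only green.
Round 2, table 1: round 2 has {pink, grey} and table 1 has {red, green, gold, teal, grey}, leaving only blue.
Round 6, table 1: round 6 has {red, blue, gold, grey} and table 1 has {red, blue, green, gold, teal, grey}, leaving only pink.
Round 6, table 4: round 6 has {red, blue, gold, pink, grey} and table 4 has {blue, green, gold, grey}, leaving only teal.
Round 6 already has {red, blue, gold, teal, pink, grey} and table 2 already has {red, blue, pink}, so round 6, table 2 must be green.

green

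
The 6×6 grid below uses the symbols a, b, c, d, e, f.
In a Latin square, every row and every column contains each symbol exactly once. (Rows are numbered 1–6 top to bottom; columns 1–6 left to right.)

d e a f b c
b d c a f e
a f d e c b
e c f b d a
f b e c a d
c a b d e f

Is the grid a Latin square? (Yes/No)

Yes

Each row is a permutation of the 6 symbols, and so is each column.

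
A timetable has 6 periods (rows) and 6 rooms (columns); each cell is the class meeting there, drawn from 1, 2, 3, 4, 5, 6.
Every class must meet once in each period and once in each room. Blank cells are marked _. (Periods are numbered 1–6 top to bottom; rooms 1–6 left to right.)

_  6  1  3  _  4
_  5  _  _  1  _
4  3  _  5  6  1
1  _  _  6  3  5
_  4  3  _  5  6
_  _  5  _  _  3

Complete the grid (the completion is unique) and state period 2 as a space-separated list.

Period 2, room 6: period 2 has {1, 5} and room 6 has {1, 3, 4, 5, 6}, leaving only 2.
Period 2, room 4: period 2 has {1, 2, 5} and room 4 has {3, 5, 6}, leaving only 4.
Period 2, room 3: period 2 has {1, 2, 4, 5} and room 3 has {1, 3, 5}, leaving only 6.
Period 2, room 1: period 2 has {1, 2, 4, 5, 6} and room 1 has {1, 4}, leaving only 3.
So period 2 reads: 3 5 6 4 1 2.

3 5 6 4 1 2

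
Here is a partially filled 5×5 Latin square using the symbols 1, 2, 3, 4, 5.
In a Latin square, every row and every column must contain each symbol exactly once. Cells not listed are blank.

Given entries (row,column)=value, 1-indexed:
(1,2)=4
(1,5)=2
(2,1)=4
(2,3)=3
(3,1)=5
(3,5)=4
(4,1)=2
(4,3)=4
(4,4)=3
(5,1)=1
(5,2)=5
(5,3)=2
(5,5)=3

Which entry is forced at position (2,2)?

Row 1, column 1: row 1 has {2, 4} and column 1 has {1, 2, 4, 5}, leaving only 3.
Row 3, column 3: row 3 has {4, 5} and column 3 has {2, 3, 4}, leaving only 1.
Row 1, column 3: row 1 has {2, 3, 4} and column 3 has {1, 2, 3, 4}, leaving only 5.
Row 1, column 4: row 1 has {2, 3, 4, 5} and column 4 has {3}, leaving only 1.
Row 3, column 4: row 3 has {1, 4, 5} and column 4 has {1, 3}, leaving only 2.
Row 2, column 4: row 2 has {3, 4} and column 4 has {1, 2, 3}, leaving only 5.
Row 2, column 5: row 2 has {3, 4, 5} and column 5 has {2, 3, 4}, leaving only 1.
Row 2 already has {1, 3, 4, 5} and column 2 already has {4, 5}, so row 2, column 2 must be 2.

2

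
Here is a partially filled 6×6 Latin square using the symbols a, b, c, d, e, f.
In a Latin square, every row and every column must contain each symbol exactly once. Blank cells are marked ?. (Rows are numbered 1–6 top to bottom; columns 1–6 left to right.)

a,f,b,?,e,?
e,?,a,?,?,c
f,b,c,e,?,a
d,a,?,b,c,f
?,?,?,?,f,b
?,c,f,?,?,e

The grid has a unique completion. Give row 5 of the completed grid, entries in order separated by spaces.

c e d a f b

Row 5, column 1: row 5 has {b, f} and column 1 has {a, d, e, f}, leaving only c.
Row 1, column 6: row 1 has {a, b, e, f} and column 6 has {a, b, c, e, f}, leaving only d.
Row 1, column 4: row 1 has {a, b, d, e, f} and column 4 has {b, e}, leaving only c.
Row 2, column 2: row 2 has {a, c, e} and column 2 has {a, b, c, f}, leaving only d.
Row 5, column 2: row 5 has {b, c, f} and column 2 has {a, b, c, d, f}, leaving only e.
Row 5, column 3: row 5 has {b, c, e, f} and column 3 has {a, b, c, f}, leaving only d.
Row 5, column 4: row 5 has {b, c, d, e, f} and column 4 has {b, c, e}, leaving only a.
So row 5 reads: c e d a f b.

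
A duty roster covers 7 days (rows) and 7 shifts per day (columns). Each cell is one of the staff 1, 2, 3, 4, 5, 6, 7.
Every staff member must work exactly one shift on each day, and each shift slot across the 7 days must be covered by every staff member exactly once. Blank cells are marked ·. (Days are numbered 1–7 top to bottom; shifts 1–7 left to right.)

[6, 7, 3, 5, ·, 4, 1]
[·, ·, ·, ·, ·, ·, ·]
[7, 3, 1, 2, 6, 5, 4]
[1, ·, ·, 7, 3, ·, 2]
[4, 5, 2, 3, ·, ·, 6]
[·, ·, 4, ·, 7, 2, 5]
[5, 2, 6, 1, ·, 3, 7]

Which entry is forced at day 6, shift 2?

Day 1, shift 5: day 1 has {1, 3, 4, 5, 6, 7} and shift 5 has {3, 6, 7}, leaving only 2.
Day 2, shift 7: day 2 has {} and shift 7 has {1, 2, 4, 5, 6, 7}, leaving only 3.
Day 2, shift 1: day 2 has {3} and shift 1 has {1, 4, 5, 6, 7}, leaving only 2.
Day 4, shift 3: day 4 has {1, 2, 3, 7} and shift 3 has {1, 2, 3, 4, 6}, leaving only 5.
Day 2, shift 3: day 2 has {2, 3} and shift 3 has {1, 2, 3, 4, 5, 6}, leaving only 7.
Day 4, shift 6: day 4 has {1, 2, 3, 5, 7} and shift 6 has {2, 3, 4, 5}, leaving only 6.
Day 2, shift 6: day 2 has {2, 3, 7} and shift 6 has {2, 3, 4, 5, 6}, leaving only 1.
Day 4, shift 2: day 4 has {1, 2, 3, 5, 6, 7} and shift 2 has {2, 3, 5, 7}, leaving only 4.
Day 2, shift 2: day 2 has {1, 2, 3, 7} and shift 2 has {2, 3, 4, 5, 7}, leaving only 6.
Day 6 already has {2, 4, 5, 7} and shift 2 already has {2, 3, 4, 5, 6, 7}, so day 6, shift 2 must be 1.

1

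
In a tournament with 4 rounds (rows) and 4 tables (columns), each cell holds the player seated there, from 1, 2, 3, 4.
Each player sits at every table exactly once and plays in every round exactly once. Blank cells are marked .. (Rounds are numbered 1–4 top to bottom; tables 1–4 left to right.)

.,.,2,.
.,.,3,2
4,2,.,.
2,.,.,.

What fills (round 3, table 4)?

3

Round 2, table 1: round 2 has {2, 3} and table 1 has {2, 4}, leaving only 1.
Round 1, table 1: round 1 has {2} and table 1 has {1, 2, 4}, leaving only 3.
Round 2, table 2: round 2 has {1, 2, 3} and table 2 has {2}, leaving only 4.
Round 1, table 2: round 1 has {2, 3} and table 2 has {2, 4}, leaving only 1.
Round 1, table 4: round 1 has {1, 2, 3} and table 4 has {2}, leaving only 4.
Round 3, table 3: round 3 has {2, 4} and table 3 has {2, 3}, leaving only 1.
Round 3 already has {1, 2, 4} and table 4 already has {2, 4}, so round 3, table 4 must be 3.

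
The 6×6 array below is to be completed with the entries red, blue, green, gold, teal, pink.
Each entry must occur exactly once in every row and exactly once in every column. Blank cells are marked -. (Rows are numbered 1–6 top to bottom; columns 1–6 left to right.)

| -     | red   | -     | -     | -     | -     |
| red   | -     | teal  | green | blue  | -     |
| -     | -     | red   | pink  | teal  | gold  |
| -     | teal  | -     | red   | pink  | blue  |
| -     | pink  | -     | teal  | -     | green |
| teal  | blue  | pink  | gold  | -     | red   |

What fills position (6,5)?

green

Row 6 already has {red, blue, gold, teal, pink} and column 5 already has {blue, teal, pink}, so row 6, column 5 must be green.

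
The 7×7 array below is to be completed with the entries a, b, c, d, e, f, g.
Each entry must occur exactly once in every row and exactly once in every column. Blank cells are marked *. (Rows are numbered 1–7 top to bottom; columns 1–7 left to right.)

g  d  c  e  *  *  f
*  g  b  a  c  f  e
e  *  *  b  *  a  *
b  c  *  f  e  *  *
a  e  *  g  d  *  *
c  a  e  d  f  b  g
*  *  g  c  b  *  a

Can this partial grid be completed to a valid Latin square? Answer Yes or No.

No

Row 1, column 6: row 1 together with column 6 already contain {a, b, c, d, e, f, g} — every symbol — so nothing can go there. The grid has no valid completion.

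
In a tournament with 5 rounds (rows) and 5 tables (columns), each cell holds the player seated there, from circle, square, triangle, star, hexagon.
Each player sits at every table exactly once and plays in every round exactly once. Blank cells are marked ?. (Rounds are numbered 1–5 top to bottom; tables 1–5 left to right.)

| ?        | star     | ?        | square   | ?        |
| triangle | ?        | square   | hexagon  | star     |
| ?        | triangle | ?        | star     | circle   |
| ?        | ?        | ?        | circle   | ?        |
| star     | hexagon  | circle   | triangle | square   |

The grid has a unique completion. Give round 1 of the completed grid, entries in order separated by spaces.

Round 2, table 2: round 2 has {square, triangle, star, hexagon} and table 2 has {triangle, star, hexagon}, leaving only circle.
Round 3, table 3: round 3 has {circle, triangle, star} and table 3 has {circle, square}, leaving only hexagon.
Round 1, table 3: round 1 has {square, star} and table 3 has {circle, square, hexagon}, leaving only triangle.
Round 1, table 5: round 1 has {square, triangle, star} and table 5 has {circle, square, star}, leaving only hexagon.
Round 1, table 1: round 1 has {square, triangle, star, hexagon} and table 1 has {triangle, star}, leaving only circle.
So round 1 reads: circle star triangle square hexagon.

circle star triangle square hexagon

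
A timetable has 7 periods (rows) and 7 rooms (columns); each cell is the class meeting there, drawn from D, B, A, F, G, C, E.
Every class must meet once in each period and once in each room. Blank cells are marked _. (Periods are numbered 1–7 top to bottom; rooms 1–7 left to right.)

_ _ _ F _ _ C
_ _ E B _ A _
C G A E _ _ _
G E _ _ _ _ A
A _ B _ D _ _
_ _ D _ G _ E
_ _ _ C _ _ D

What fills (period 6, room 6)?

C

Period 1, room 3: period 1 has {F, C} and room 3 has {D, B, A, E}, leaving only G.
Period 4, room 4: period 4 has {A, G, E} and room 4 has {B, F, C, E}, leaving only D.
Period 5, room 4: period 5 has {D, B, A} and room 4 has {D, B, F, C, E}, leaving only G.
Period 5, room 7: period 5 has {D, B, A, G} and room 7 has {D, A, C, E}, leaving only F.
Period 2, room 7: period 2 has {B, A, E} and room 7 has {D, A, F, C, E}, leaving only G.
Period 3, room 7: period 3 has {A, G, C, E} and room 7 has {D, A, F, G, C, E}, leaving only B.
Period 3, room 5: period 3 has {B, A, G, C, E} and room 5 has {D, G}, leaving only F.
Period 2, room 5: period 2 has {B, A, G, E} and room 5 has {D, F, G}, leaving only C.
Period 3, room 6: period 3 has {B, A, F, G, C, E} and room 6 has {A}, leaving only D.
Period 4, room 5: period 4 has {D, A, G, E} and room 5 has {D, F, G, C}, leaving only B.
Period 5, room 2: period 5 has {D, B, A, F, G} and room 2 has {G, E}, leaving only C.
Period 5, room 6: period 5 has {D, B, A, F, G, C} and room 6 has {D, A}, leaving only E.
Period 1, room 6: period 1 has {F, G, C} and room 6 has {D, A, E}, leaving only B.
Period 6, room 4: period 6 has {D, G, E} and room 4 has {D, B, F, G, C, E}, leaving only A.
Period 7, room 3: period 7 has {D, C} and room 3 has {D, B, A, G, E}, leaving only F.
Period 4, room 3: period 4 has {D, B, A, G, E} and room 3 has {D, B, A, F, G, E}, leaving only C.
Period 4, room 6: period 4 has {D, B, A, G, C, E} and room 6 has {D, B, A, E}, leaving only F.
Period 6 already has {D, A, G, E} and room 6 already has {D, B, A, F, E}, so period 6, room 6 must be C.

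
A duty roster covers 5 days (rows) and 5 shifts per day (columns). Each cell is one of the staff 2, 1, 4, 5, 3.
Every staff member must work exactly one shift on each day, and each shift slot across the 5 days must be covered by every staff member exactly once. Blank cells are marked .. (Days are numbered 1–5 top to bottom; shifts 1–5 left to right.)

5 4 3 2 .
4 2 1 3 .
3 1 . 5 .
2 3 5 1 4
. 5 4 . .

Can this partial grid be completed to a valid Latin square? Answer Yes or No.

No

Day 5, shift 4: day 5 together with shift 4 already contain {2, 1, 4, 5, 3} — every symbol — so nothing can go there. The grid has no valid completion.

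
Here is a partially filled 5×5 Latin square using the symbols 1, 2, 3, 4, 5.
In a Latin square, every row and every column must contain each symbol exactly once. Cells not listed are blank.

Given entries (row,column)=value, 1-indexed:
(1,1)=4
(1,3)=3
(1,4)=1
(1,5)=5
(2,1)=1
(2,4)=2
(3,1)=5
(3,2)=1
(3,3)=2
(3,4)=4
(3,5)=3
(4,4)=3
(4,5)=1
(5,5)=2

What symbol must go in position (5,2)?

4

Row 1, column 2: row 1 has {1, 3, 4, 5} and column 2 has {1}, leaving only 2.
Row 2, column 5: row 2 has {1, 2} and column 5 has {1, 2, 3, 5}, leaving only 4.
Row 2, column 3: row 2 has {1, 2, 4} and column 3 has {2, 3}, leaving only 5.
Row 2, column 2: row 2 has {1, 2, 4, 5} and column 2 has {1, 2}, leaving only 3.
Row 4, column 1: row 4 has {1, 3} and column 1 has {1, 4, 5}, leaving only 2.
Row 4, column 3: row 4 has {1, 2, 3} and column 3 has {2, 3, 5}, leaving only 4.
Row 4, column 2: row 4 has {1, 2, 3, 4} and column 2 has {1, 2, 3}, leaving only 5.
Row 5 already has {2} and column 2 already has {1, 2, 3, 5}, so row 5, column 2 must be 4.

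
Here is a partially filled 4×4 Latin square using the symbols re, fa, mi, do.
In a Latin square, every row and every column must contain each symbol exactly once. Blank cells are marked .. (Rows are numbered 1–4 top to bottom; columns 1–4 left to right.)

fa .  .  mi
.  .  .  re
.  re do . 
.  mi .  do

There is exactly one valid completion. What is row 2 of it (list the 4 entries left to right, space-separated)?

Row 1, column 2: row 1 has {fa, mi} and column 2 has {re, mi}, leaving only do.
Row 2, column 2: row 2 has {re} and column 2 has {re, mi, do}, leaving only fa.
Row 2, column 3: row 2 has {re, fa} and column 3 has {do}, leaving only mi.
Row 2, column 1: row 2 has {re, fa, mi} and column 1 has {fa}, leaving only do.
So row 2 reads: do fa mi re.

do fa mi re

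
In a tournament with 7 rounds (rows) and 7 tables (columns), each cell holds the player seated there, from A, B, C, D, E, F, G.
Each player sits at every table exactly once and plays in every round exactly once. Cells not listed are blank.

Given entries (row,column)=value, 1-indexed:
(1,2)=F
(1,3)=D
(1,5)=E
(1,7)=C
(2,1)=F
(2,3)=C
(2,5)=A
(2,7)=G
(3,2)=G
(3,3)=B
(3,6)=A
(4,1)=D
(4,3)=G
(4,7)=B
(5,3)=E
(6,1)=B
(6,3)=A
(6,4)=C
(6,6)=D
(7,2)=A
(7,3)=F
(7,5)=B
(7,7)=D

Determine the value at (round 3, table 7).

E

Round 6, table 2: round 6 has {A, B, C, D} and table 2 has {A, F, G}, leaving only E.
Round 4, table 2: round 4 has {B, D, G} and table 2 has {A, E, F, G}, leaving only C.
Round 4, table 5: round 4 has {B, C, D, G} and table 5 has {A, B, E}, leaving only F.
Round 4, table 6: round 4 has {B, C, D, F, G} and table 6 has {A, D}, leaving only E.
Round 2, table 6: round 2 has {A, C, F, G} and table 6 has {A, D, E}, leaving only B.
Round 1, table 6: round 1 has {C, D, E, F} and table 6 has {A, B, D, E}, leaving only G.
Round 1, table 1: round 1 has {C, D, E, F, G} and table 1 has {B, D, F}, leaving only A.
Round 1, table 4: round 1 has {A, C, D, E, F, G} and table 4 has {C}, leaving only B.
Round 2, table 2: round 2 has {A, B, C, F, G} and table 2 has {A, C, E, F, G}, leaving only D.
Round 2, table 4: round 2 has {A, B, C, D, F, G} and table 4 has {B, C}, leaving only E.
Round 4, table 4: round 4 has {B, C, D, E, F, G} and table 4 has {B, C, E}, leaving only A.
Round 5, table 2: round 5 has {E} and table 2 has {A, C, D, E, F, G}, leaving only B.
Round 6, table 5: round 6 has {A, B, C, D, E} and table 5 has {A, B, E, F}, leaving only G.
Round 6, table 7: round 6 has {A, B, C, D, E, G} and table 7 has {B, C, D, G}, leaving only F.
Round 3 already has {A, B, G} and table 7 already has {B, C, D, F, G}, so round 3, table 7 must be E.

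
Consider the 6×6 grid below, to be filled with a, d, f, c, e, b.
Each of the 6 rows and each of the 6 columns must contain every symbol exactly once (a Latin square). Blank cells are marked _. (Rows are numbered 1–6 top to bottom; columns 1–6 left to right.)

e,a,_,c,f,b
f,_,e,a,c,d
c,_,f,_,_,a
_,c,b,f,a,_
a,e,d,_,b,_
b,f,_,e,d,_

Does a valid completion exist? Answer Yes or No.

Row 1, column 3: row 1 together with column 3 already contain {a, d, f, c, e, b} — every symbol — so nothing can go there. The grid has no valid completion.

No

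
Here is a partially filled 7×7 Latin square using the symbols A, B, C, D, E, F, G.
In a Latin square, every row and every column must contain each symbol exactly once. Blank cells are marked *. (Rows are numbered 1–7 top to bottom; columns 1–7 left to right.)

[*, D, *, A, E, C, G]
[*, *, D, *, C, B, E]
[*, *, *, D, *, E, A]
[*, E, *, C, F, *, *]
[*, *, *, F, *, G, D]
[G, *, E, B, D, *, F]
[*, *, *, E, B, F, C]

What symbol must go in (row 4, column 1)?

Row 2, column 4: row 2 has {B, C, D, E} and column 4 has {A, B, C, D, E, F}, leaving only G.
Row 3, column 5: row 3 has {A, D, E} and column 5 has {B, C, D, E, F}, leaving only G.
Row 4, column 7: row 4 has {C, E, F} and column 7 has {A, C, D, E, F, G}, leaving only B.
Row 5, column 5: row 5 has {D, F, G} and column 5 has {B, C, D, E, F, G}, leaving only A.
Row 6, column 6: row 6 has {B, D, E, F, G} and column 6 has {B, C, E, F, G}, leaving only A.
Row 4, column 6: row 4 has {B, C, E, F} and column 6 has {A, B, C, E, F, G}, leaving only D.
Row 4 already has {B, C, D, E, F} and column 1 already has {G}, so row 4, column 1 must be A.

A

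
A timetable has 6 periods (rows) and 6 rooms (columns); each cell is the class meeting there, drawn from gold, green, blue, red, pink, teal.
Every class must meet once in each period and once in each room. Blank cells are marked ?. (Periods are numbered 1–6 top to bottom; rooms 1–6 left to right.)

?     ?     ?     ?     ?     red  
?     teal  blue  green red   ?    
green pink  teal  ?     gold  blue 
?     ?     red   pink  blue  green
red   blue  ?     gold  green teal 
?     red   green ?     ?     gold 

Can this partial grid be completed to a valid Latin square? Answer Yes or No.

No period or room among the givens repeats a symbol, and propagating forced cells runs into no contradiction.
One valid completion exists (for instance, pink green gold blue teal red / gold teal blue green red pink / green pink teal red gold blue / teal gold red pink blue green / red blue pink gold green teal / blue red green teal pink gold).

Yes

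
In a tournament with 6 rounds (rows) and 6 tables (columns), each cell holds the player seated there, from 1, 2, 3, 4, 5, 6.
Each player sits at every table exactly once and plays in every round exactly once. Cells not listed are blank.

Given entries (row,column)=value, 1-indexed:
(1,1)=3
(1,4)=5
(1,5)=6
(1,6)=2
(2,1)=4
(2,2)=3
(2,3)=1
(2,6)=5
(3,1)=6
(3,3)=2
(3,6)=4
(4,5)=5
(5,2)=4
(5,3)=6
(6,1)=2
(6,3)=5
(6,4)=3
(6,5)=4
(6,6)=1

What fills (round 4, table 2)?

2

Round 1, table 2: round 1 has {2, 3, 5, 6} and table 2 has {3, 4}, leaving only 1.
Round 1, table 3: round 1 has {1, 2, 3, 5, 6} and table 3 has {1, 2, 5, 6}, leaving only 4.
Round 2, table 5: round 2 has {1, 3, 4, 5} and table 5 has {4, 5, 6}, leaving only 2.
Round 2, table 4: round 2 has {1, 2, 3, 4, 5} and table 4 has {3, 5}, leaving only 6.
Round 3, table 2: round 3 has {2, 4, 6} and table 2 has {1, 3, 4}, leaving only 5.
Round 3, table 4: round 3 has {2, 4, 5, 6} and table 4 has {3, 5, 6}, leaving only 1.
Round 3, table 5: round 3 has {1, 2, 4, 5, 6} and table 5 has {2, 4, 5, 6}, leaving only 3.
Round 4, table 1: round 4 has {5} and table 1 has {2, 3, 4, 6}, leaving only 1.
Round 4, table 3: round 4 has {1, 5} and table 3 has {1, 2, 4, 5, 6}, leaving only 3.
Round 4, table 6: round 4 has {1, 3, 5} and table 6 has {1, 2, 4, 5}, leaving only 6.
Round 4 already has {1, 3, 5, 6} and table 2 already has {1, 3, 4, 5}, so round 4, table 2 must be 2.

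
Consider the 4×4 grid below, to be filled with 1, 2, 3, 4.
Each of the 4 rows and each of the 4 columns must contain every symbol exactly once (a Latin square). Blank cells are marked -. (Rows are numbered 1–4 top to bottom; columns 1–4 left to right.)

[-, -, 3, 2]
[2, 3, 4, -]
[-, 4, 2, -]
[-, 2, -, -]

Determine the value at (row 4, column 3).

Row 4 already has {2} and column 3 already has {2, 3, 4}, so row 4, column 3 must be 1.

1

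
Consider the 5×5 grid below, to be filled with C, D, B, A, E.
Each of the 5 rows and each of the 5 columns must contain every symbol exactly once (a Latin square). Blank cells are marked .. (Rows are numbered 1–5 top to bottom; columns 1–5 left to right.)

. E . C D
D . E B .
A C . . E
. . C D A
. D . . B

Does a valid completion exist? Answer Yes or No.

No

Row 3, column 4: row 3 together with column 4 already contain {C, D, B, A, E} — every symbol — so nothing can go there. The grid has no valid completion.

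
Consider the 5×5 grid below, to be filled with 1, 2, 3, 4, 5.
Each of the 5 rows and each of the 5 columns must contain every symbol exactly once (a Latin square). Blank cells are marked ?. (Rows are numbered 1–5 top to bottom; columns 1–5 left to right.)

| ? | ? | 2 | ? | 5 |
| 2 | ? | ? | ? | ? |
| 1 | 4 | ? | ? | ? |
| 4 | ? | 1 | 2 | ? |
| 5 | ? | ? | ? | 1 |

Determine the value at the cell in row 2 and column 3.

5

Row 1, column 1: row 1 has {2, 5} and column 1 has {1, 2, 4, 5}, leaving only 3.
Row 1, column 2: row 1 has {2, 3, 5} and column 2 has {4}, leaving only 1.
Row 1, column 4: row 1 has {1, 2, 3, 5} and column 4 has {2}, leaving only 4.
Row 4, column 5: row 4 has {1, 2, 4} and column 5 has {1, 5}, leaving only 3.
Row 2, column 5: row 2 has {2} and column 5 has {1, 3, 5}, leaving only 4.
Row 3, column 5: row 3 has {1, 4} and column 5 has {1, 3, 4, 5}, leaving only 2.
Row 4, column 2: row 4 has {1, 2, 3, 4} and column 2 has {1, 4}, leaving only 5.
Row 2, column 2: row 2 has {2, 4} and column 2 has {1, 4, 5}, leaving only 3.
Row 2 already has {2, 3, 4} and column 3 already has {1, 2}, so row 2, column 3 must be 5.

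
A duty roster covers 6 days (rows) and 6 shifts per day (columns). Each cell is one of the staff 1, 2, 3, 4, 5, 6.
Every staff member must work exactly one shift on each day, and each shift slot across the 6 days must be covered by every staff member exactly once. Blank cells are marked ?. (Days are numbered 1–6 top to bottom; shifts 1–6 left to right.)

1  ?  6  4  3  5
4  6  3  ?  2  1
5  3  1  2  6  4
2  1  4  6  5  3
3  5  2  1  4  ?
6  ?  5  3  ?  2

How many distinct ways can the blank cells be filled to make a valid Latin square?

1

Day 1, shift 2: eliminating its day and shift leaves {2}.
Day 2, shift 4: eliminating its day and shift leaves {5}.
Day 5, shift 6: eliminating its day and shift leaves {6}.
Day 6, shift 2: eliminating its day and shift leaves {4}.
Day 6, shift 5: eliminating its day and shift leaves {1}.
Only one assignment across all blanks avoids any day or shift repeat, giving 1 completion.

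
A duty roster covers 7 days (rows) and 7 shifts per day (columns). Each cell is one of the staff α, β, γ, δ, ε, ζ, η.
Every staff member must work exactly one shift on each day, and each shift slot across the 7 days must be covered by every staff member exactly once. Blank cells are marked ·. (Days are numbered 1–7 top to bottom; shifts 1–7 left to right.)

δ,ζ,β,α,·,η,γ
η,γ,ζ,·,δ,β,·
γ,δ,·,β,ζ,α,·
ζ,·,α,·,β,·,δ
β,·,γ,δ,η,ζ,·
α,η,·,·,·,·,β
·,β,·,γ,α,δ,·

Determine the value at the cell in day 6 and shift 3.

Day 1, shift 5: day 1 has {α, β, γ, δ, ζ, η} and shift 5 has {α, β, δ, ζ, η}, leaving only ε.
Day 2, shift 4: day 2 has {β, γ, δ, ζ, η} and shift 4 has {α, β, γ, δ}, leaving only ε.
Day 2, shift 7: day 2 has {β, γ, δ, ε, ζ, η} and shift 7 has {β, γ, δ}, leaving only α.
Day 4, shift 2: day 4 has {α, β, δ, ζ} and shift 2 has {β, γ, δ, ζ, η}, leaving only ε.
Day 4, shift 4: day 4 has {α, β, δ, ε, ζ} and shift 4 has {α, β, γ, δ, ε}, leaving only η.
Day 4, shift 6: day 4 has {α, β, δ, ε, ζ, η} and shift 6 has {α, β, δ, ζ, η}, leaving only γ.
Day 5, shift 2: day 5 has {β, γ, δ, ζ, η} and shift 2 has {β, γ, δ, ε, ζ, η}, leaving only α.
Day 5, shift 7: day 5 has {α, β, γ, δ, ζ, η} and shift 7 has {α, β, γ, δ}, leaving only ε.
Day 3, shift 7: day 3 has {α, β, γ, δ, ζ} and shift 7 has {α, β, γ, δ, ε}, leaving only η.
Day 3, shift 3: day 3 has {α, β, γ, δ, ζ, η} and shift 3 has {α, β, γ, ζ}, leaving only ε.
Day 6 already has {α, β, η} and shift 3 already has {α, β, γ, ε, ζ}, so day 6, shift 3 must be δ.

δ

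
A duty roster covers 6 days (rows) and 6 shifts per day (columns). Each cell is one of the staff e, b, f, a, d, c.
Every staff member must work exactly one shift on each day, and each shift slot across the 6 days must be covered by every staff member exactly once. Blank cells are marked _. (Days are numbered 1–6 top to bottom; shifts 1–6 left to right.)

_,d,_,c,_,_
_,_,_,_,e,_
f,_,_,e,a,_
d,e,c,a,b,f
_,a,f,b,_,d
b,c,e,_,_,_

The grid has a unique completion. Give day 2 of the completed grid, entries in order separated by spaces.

c f a d e b

Day 1, shift 5: day 1 has {d, c} and shift 5 has {e, b, a}, leaving only f.
Day 3, shift 2: day 3 has {e, f, a} and shift 2 has {e, a, d, c}, leaving only b.
Day 2, shift 2: day 2 has {e} and shift 2 has {e, b, a, d, c}, leaving only f.
Day 2, shift 4: day 2 has {e, f} and shift 4 has {e, b, a, c}, leaving only d.
Day 3, shift 3: day 3 has {e, b, f, a} and shift 3 has {e, f, c}, leaving only d.
Day 3, shift 6: day 3 has {e, b, f, a, d} and shift 6 has {f, d}, leaving only c.
Day 5, shift 5: day 5 has {b, f, a, d} and shift 5 has {e, b, f, a}, leaving only c.
Day 5, shift 1: day 5 has {b, f, a, d, c} and shift 1 has {b, f, d}, leaving only e.
Day 1, shift 1: day 1 has {f, d, c} and shift 1 has {e, b, f, d}, leaving only a.
Day 2, shift 1: day 2 has {e, f, d} and shift 1 has {e, b, f, a, d}, leaving only c.
Day 1, shift 3: day 1 has {f, a, d, c} and shift 3 has {e, f, d, c}, leaving only b.
Day 2, shift 3: day 2 has {e, f, d, c} and shift 3 has {e, b, f, d, c}, leaving only a.
Day 2, shift 6: day 2 has {e, f, a, d, c} and shift 6 has {f, d, c}, leaving only b.
So day 2 reads: c f a d e b.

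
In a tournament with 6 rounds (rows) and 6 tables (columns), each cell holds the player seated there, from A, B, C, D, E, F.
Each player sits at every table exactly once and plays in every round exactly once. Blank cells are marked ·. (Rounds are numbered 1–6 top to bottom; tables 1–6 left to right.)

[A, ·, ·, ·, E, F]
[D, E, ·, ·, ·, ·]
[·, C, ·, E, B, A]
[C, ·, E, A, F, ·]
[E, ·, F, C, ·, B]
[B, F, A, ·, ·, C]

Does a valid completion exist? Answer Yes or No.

Round 2, table 6: round 2 together with table 6 already contain {A, B, C, D, E, F} — every symbol — so nothing can go there. The grid has no valid completion.

No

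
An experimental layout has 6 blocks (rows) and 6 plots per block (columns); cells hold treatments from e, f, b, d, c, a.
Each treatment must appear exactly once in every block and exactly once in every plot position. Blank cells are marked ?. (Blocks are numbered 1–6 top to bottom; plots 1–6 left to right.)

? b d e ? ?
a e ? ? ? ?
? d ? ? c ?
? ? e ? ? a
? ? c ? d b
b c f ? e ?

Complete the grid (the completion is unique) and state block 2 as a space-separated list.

Block 2, plot 3: block 2 has {e, a} and plot 3 has {e, f, d, c}, leaving only b.
Block 2, plot 5: block 2 has {e, b, a} and plot 5 has {e, d, c}, leaving only f.
Block 1, plot 5: block 1 has {e, b, d} and plot 5 has {e, f, d, c}, leaving only a.
Block 3, plot 3: block 3 has {d, c} and plot 3 has {e, f, b, d, c}, leaving only a.
Block 4, plot 2: block 4 has {e, a} and plot 2 has {e, b, d, c}, leaving only f.
Block 4, plot 5: block 4 has {e, f, a} and plot 5 has {e, f, d, c, a}, leaving only b.
Block 5, plot 2: block 5 has {b, d, c} and plot 2 has {e, f, b, d, c}, leaving only a.
Block 5, plot 4: block 5 has {b, d, c, a} and plot 4 has {e}, leaving only f.
Block 3, plot 4: block 3 has {d, c, a} and plot 4 has {e, f}, leaving only b.
Block 5, plot 1: block 5 has {f, b, d, c, a} and plot 1 has {b, a}, leaving only e.
Block 3, plot 1: block 3 has {b, d, c, a} and plot 1 has {e, b, a}, leaving only f.
Block 1, plot 1: block 1 has {e, b, d, a} and plot 1 has {e, f, b, a}, leaving only c.
Block 1, plot 6: block 1 has {e, b, d, c, a} and plot 6 has {b, a}, leaving only f.
Block 3, plot 6: block 3 has {f, b, d, c, a} and plot 6 has {f, b, a}, leaving only e.
Block 4, plot 1: block 4 has {e, f, b, a} and plot 1 has {e, f, b, c, a}, leaving only d.
Block 4, plot 4: block 4 has {e, f, b, d, a} and plot 4 has {e, f, b}, leaving only c.
Block 2, plot 4: block 2 has {e, f, b, a} and plot 4 has {e, f, b, c}, leaving only d.
Block 2, plot 6: block 2 has {e, f, b, d, a} and plot 6 has {e, f, b, a}, leaving only c.
So block 2 reads: a e b d f c.

a e b d f c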